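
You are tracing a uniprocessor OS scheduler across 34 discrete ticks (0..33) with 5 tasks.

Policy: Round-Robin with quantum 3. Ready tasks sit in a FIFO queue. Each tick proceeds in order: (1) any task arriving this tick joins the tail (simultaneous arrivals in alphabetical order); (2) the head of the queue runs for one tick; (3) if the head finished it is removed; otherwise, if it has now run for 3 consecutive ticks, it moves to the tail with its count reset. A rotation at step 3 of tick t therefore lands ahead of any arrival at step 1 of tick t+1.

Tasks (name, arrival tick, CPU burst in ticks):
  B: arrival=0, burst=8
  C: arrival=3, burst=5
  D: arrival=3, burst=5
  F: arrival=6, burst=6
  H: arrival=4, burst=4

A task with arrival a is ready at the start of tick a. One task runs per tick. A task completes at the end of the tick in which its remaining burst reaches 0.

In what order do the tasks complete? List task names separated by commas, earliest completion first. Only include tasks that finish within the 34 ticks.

t=0: queue=[B] q_used=0 → run B
t=1: queue=[B] q_used=1 → run B
t=2: queue=[B] q_used=2 → run B
t=3: queue=[B,C,D] q_used=0 → run B
t=4: queue=[B,C,D,H] q_used=1 → run B
t=5: queue=[B,C,D,H] q_used=2 → run B
t=6: queue=[C,D,H,B,F] q_used=0 → run C
t=7: queue=[C,D,H,B,F] q_used=1 → run C
t=8: queue=[C,D,H,B,F] q_used=2 → run C
t=9: queue=[D,H,B,F,C] q_used=0 → run D
t=10: queue=[D,H,B,F,C] q_used=1 → run D
t=11: queue=[D,H,B,F,C] q_used=2 → run D
t=12: queue=[H,B,F,C,D] q_used=0 → run H
t=13: queue=[H,B,F,C,D] q_used=1 → run H
t=14: queue=[H,B,F,C,D] q_used=2 → run H
t=15: queue=[B,F,C,D,H] q_used=0 → run B
t=16: queue=[B,F,C,D,H] q_used=1 → run B
t=17: queue=[F,C,D,H] q_used=0 → run F
t=18: queue=[F,C,D,H] q_used=1 → run F
t=19: queue=[F,C,D,H] q_used=2 → run F
t=20: queue=[C,D,H,F] q_used=0 → run C
t=21: queue=[C,D,H,F] q_used=1 → run C
t=22: queue=[D,H,F] q_used=0 → run D
t=23: queue=[D,H,F] q_used=1 → run D
t=24: queue=[H,F] q_used=0 → run H
t=25: queue=[F] q_used=0 → run F
t=26: queue=[F] q_used=1 → run F
t=27: queue=[F] q_used=2 → run F
t=28: (idle)
t=29: (idle)
t=30: (idle)
t=31: (idle)
t=32: (idle)
t=33: (idle)

completion order = B, C, D, H, F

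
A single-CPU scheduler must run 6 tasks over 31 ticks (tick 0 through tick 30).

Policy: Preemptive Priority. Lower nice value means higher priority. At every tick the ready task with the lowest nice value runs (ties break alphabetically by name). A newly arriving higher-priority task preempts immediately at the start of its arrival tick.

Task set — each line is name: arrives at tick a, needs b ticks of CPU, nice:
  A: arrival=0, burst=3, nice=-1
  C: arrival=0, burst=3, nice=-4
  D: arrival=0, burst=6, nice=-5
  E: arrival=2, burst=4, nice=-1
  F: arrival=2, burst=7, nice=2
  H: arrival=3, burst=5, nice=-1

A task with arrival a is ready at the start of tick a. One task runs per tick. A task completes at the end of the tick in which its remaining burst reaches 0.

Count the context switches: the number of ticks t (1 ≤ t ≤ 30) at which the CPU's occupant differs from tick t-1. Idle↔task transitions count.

context switches = 6

t=0: ready={A,C,D} → run D
t=1: ready={A,C,D} → run D
t=2: ready={A,C,D,E,F} → run D
t=3: ready={A,C,D,E,F,H} → run D
t=4: ready={A,C,D,E,F,H} → run D
t=5: ready={A,C,D,E,F,H} → run D
t=6: ready={A,C,E,F,H} → run C
t=7: ready={A,C,E,F,H} → run C
t=8: ready={A,C,E,F,H} → run C
t=9: ready={A,E,F,H} → run A
t=10: ready={A,E,F,H} → run A
t=11: ready={A,E,F,H} → run A
t=12: ready={E,F,H} → run E
t=13: ready={E,F,H} → run E
t=14: ready={E,F,H} → run E
t=15: ready={E,F,H} → run E
t=16: ready={F,H} → run H
t=17: ready={F,H} → run H
t=18: ready={F,H} → run H
t=19: ready={F,H} → run H
t=20: ready={F,H} → run H
t=21: ready={F} → run F
t=22: ready={F} → run F
t=23: ready={F} → run F
t=24: ready={F} → run F
t=25: ready={F} → run F
t=26: ready={F} → run F
t=27: ready={F} → run F
t=28: (idle)
t=29: (idle)
t=30: (idle)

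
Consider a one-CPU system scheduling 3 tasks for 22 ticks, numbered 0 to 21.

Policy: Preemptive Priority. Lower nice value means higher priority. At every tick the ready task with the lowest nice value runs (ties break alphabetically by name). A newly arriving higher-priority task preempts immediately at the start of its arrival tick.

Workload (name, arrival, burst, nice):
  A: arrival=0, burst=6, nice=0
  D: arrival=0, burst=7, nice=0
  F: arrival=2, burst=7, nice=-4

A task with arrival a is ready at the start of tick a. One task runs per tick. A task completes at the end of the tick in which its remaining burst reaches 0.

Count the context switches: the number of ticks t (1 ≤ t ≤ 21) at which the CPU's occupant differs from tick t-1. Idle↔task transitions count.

context switches = 4

t=0: ready={A,D} → run A
t=1: ready={A,D} → run A
t=2: ready={A,D,F} → run F
t=3: ready={A,D,F} → run F
t=4: ready={A,D,F} → run F
t=5: ready={A,D,F} → run F
t=6: ready={A,D,F} → run F
t=7: ready={A,D,F} → run F
t=8: ready={A,D,F} → run F
t=9: ready={A,D} → run A
t=10: ready={A,D} → run A
t=11: ready={A,D} → run A
t=12: ready={A,D} → run A
t=13: ready={D} → run D
t=14: ready={D} → run D
t=15: ready={D} → run D
t=16: ready={D} → run D
t=17: ready={D} → run D
t=18: ready={D} → run D
t=19: ready={D} → run D
t=20: (idle)
t=21: (idle)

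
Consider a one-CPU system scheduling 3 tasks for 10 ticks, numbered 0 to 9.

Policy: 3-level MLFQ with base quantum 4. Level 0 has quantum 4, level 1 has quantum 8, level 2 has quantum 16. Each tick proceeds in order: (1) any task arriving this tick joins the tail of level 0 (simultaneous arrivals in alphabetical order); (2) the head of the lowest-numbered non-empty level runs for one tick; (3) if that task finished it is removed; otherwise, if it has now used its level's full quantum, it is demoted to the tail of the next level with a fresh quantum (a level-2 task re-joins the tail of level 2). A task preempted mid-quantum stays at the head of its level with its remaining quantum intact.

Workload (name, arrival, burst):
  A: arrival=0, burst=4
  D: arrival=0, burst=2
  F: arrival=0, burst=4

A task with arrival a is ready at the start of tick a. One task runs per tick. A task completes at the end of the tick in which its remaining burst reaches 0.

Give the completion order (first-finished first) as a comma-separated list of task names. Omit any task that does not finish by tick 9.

t=0: L0/L1/L2 = ADF/-/- → run A
t=1: L0/L1/L2 = ADF/-/- → run A
t=2: L0/L1/L2 = ADF/-/- → run A
t=3: L0/L1/L2 = ADF/-/- → run A
t=4: L0/L1/L2 = DF/-/- → run D
t=5: L0/L1/L2 = DF/-/- → run D
t=6: L0/L1/L2 = F/-/- → run F
t=7: L0/L1/L2 = F/-/- → run F
t=8: L0/L1/L2 = F/-/- → run F
t=9: L0/L1/L2 = F/-/- → run F

completion order = A, D, F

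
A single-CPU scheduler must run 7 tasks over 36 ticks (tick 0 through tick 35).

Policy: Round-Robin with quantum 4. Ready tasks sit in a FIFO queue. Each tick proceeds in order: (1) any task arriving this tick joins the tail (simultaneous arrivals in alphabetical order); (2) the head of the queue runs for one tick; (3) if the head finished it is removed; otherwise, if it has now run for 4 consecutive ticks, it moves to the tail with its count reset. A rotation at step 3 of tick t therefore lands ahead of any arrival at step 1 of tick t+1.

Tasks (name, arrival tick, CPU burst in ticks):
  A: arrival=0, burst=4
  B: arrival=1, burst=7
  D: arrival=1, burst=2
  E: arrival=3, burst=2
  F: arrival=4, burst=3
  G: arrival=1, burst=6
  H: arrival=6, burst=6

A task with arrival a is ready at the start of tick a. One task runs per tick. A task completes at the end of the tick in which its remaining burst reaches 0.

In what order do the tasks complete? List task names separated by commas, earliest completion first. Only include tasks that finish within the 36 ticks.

t=0: queue=[A] q_used=0 → run A
t=1: queue=[A,B,D,G] q_used=1 → run A
t=2: queue=[A,B,D,G] q_used=2 → run A
t=3: queue=[A,B,D,G,E] q_used=3 → run A
t=4: queue=[B,D,G,E,F] q_used=0 → run B
t=5: queue=[B,D,G,E,F] q_used=1 → run B
t=6: queue=[B,D,G,E,F,H] q_used=2 → run B
t=7: queue=[B,D,G,E,F,H] q_used=3 → run B
t=8: queue=[D,G,E,F,H,B] q_used=0 → run D
t=9: queue=[D,G,E,F,H,B] q_used=1 → run D
t=10: queue=[G,E,F,H,B] q_used=0 → run G
t=11: queue=[G,E,F,H,B] q_used=1 → run G
t=12: queue=[G,E,F,H,B] q_used=2 → run G
t=13: queue=[G,E,F,H,B] q_used=3 → run G
t=14: queue=[E,F,H,B,G] q_used=0 → run E
t=15: queue=[E,F,H,B,G] q_used=1 → run E
t=16: queue=[F,H,B,G] q_used=0 → run F
t=17: queue=[F,H,B,G] q_used=1 → run F
t=18: queue=[F,H,B,G] q_used=2 → run F
t=19: queue=[H,B,G] q_used=0 → run H
t=20: queue=[H,B,G] q_used=1 → run H
t=21: queue=[H,B,G] q_used=2 → run H
t=22: queue=[H,B,G] q_used=3 → run H
t=23: queue=[B,G,H] q_used=0 → run B
t=24: queue=[B,G,H] q_used=1 → run B
t=25: queue=[B,G,H] q_used=2 → run B
t=26: queue=[G,H] q_used=0 → run G
t=27: queue=[G,H] q_used=1 → run G
t=28: queue=[H] q_used=0 → run H
t=29: queue=[H] q_used=1 → run H
t=30: (idle)
t=31: (idle)
t=32: (idle)
t=33: (idle)
t=34: (idle)
t=35: (idle)

completion order = A, D, E, F, B, G, H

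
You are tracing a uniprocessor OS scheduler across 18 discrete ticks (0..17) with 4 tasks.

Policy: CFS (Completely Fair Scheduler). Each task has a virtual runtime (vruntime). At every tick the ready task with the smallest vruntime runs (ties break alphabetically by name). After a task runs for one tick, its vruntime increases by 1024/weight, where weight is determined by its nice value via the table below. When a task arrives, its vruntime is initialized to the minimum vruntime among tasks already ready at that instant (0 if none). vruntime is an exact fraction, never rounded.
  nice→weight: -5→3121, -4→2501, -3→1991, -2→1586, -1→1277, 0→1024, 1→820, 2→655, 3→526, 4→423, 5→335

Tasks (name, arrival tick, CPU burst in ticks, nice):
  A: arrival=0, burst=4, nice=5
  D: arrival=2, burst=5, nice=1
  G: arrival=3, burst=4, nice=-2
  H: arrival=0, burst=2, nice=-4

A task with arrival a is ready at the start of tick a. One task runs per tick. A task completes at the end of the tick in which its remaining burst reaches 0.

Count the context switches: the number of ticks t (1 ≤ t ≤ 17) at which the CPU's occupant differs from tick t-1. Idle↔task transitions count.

t=0: vr[A=0 H=0] → run A
t=1: vr[A=1024/335 H=0] → run H
t=2: vr[A=1024/335 D=1024/2501 H=1024/2501] → run D
t=3: vr[A=1024/335 D=20736/12505 G=1024/2501 H=1024/2501] → run G
t=4: vr[A=1024/335 D=20736/12505 G=34304/32513 H=1024/2501] → run H
t=5: vr[A=1024/335 D=20736/12505 G=34304/32513] → run G
t=6: vr[A=1024/335 D=20736/12505 G=55296/32513] → run D
t=7: vr[A=1024/335 D=36352/12505 G=55296/32513] → run G
t=8: vr[A=1024/335 D=36352/12505 G=76288/32513] → run G
t=9: vr[A=1024/335 D=36352/12505] → run D
t=10: vr[A=1024/335 D=51968/12505] → run A
t=11: vr[A=2048/335 D=51968/12505] → run D
t=12: vr[A=2048/335 D=67584/12505] → run D
t=13: vr[A=2048/335] → run A
t=14: vr[A=3072/335] → run A
t=15: (idle)
t=16: (idle)
t=17: (idle)

context switches = 12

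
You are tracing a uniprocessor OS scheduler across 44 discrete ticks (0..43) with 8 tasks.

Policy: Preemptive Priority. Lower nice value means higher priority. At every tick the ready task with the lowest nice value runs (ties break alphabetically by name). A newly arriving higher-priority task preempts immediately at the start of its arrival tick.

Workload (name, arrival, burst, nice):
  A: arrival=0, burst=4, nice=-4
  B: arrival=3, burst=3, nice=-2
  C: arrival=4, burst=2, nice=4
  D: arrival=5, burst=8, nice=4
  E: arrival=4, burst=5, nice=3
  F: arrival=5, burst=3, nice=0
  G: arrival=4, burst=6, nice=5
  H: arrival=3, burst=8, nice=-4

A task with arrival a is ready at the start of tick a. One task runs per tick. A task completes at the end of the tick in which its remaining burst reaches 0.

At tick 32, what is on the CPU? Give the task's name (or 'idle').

running at tick 32 = D

t=0: ready={A} → run A
t=1: ready={A} → run A
t=2: ready={A} → run A
t=3: ready={A,B,H} → run A
t=4: ready={B,C,E,G,H} → run H
t=5: ready={B,C,D,E,F,G,H} → run H
t=6: ready={B,C,D,E,F,G,H} → run H
t=7: ready={B,C,D,E,F,G,H} → run H
t=8: ready={B,C,D,E,F,G,H} → run H
t=9: ready={B,C,D,E,F,G,H} → run H
t=10: ready={B,C,D,E,F,G,H} → run H
t=11: ready={B,C,D,E,F,G,H} → run H
t=12: ready={B,C,D,E,F,G} → run B
t=13: ready={B,C,D,E,F,G} → run B
t=14: ready={B,C,D,E,F,G} → run B
t=15: ready={C,D,E,F,G} → run F
t=16: ready={C,D,E,F,G} → run F
t=17: ready={C,D,E,F,G} → run F
t=18: ready={C,D,E,G} → run E
t=19: ready={C,D,E,G} → run E
t=20: ready={C,D,E,G} → run E
t=21: ready={C,D,E,G} → run E
t=22: ready={C,D,E,G} → run E
t=23: ready={C,D,G} → run C
t=24: ready={C,D,G} → run C
t=25: ready={D,G} → run D
t=26: ready={D,G} → run D
t=27: ready={D,G} → run D
t=28: ready={D,G} → run D
t=29: ready={D,G} → run D
t=30: ready={D,G} → run D
t=31: ready={D,G} → run D
t=32: ready={D,G} → run D
t=33: ready={G} → run G
t=34: ready={G} → run G
t=35: ready={G} → run G
t=36: ready={G} → run G
t=37: ready={G} → run G
t=38: ready={G} → run G
t=39: (idle)
t=40: (idle)
t=41: (idle)
t=42: (idle)
t=43: (idle)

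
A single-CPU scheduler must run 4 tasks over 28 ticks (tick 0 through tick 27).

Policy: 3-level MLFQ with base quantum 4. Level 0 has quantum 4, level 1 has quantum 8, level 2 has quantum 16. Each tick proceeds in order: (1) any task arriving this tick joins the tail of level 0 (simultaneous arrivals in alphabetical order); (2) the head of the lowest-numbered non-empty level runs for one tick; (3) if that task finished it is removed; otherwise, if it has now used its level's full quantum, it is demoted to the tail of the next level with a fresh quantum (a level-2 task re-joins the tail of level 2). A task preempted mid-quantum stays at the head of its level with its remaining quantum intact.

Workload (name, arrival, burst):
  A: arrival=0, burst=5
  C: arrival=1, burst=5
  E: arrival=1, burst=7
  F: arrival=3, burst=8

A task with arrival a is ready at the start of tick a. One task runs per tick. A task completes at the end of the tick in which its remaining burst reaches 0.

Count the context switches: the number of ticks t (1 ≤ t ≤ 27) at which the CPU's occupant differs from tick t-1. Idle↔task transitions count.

context switches = 8

t=0: L0/L1/L2 = A/-/- → run A
t=1: L0/L1/L2 = ACE/-/- → run A
t=2: L0/L1/L2 = ACE/-/- → run A
t=3: L0/L1/L2 = ACEF/-/- → run A
t=4: L0/L1/L2 = CEF/A/- → run C
t=5: L0/L1/L2 = CEF/A/- → run C
t=6: L0/L1/L2 = CEF/A/- → run C
t=7: L0/L1/L2 = CEF/A/- → run C
t=8: L0/L1/L2 = EF/AC/- → run E
t=9: L0/L1/L2 = EF/AC/- → run E
t=10: L0/L1/L2 = EF/AC/- → run E
t=11: L0/L1/L2 = EF/AC/- → run E
t=12: L0/L1/L2 = F/ACE/- → run F
t=13: L0/L1/L2 = F/ACE/- → run F
t=14: L0/L1/L2 = F/ACE/- → run F
t=15: L0/L1/L2 = F/ACE/- → run F
t=16: L0/L1/L2 = -/ACEF/- → run A
t=17: L0/L1/L2 = -/CEF/- → run C
t=18: L0/L1/L2 = -/EF/- → run E
t=19: L0/L1/L2 = -/EF/- → run E
t=20: L0/L1/L2 = -/EF/- → run E
t=21: L0/L1/L2 = -/F/- → run F
t=22: L0/L1/L2 = -/F/- → run F
t=23: L0/L1/L2 = -/F/- → run F
t=24: L0/L1/L2 = -/F/- → run F
t=25: (idle)
t=26: (idle)
t=27: (idle)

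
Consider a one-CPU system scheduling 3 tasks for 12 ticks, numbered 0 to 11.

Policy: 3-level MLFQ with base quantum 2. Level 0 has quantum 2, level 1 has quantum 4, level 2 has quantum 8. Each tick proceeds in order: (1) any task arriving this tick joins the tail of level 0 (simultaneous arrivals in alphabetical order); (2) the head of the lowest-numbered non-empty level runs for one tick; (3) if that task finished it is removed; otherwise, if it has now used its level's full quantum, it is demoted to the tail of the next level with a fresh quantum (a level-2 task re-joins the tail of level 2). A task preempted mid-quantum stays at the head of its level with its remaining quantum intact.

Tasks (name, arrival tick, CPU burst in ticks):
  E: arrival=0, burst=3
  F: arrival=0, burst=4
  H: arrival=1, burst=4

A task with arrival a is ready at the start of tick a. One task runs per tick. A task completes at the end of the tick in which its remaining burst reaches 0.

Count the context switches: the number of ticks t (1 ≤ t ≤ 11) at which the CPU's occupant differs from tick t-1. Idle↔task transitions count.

context switches = 6

t=0: L0/L1/L2 = EF/-/- → run E
t=1: L0/L1/L2 = EFH/-/- → run E
t=2: L0/L1/L2 = FH/E/- → run F
t=3: L0/L1/L2 = FH/E/- → run F
t=4: L0/L1/L2 = H/EF/- → run H
t=5: L0/L1/L2 = H/EF/- → run H
t=6: L0/L1/L2 = -/EFH/- → run E
t=7: L0/L1/L2 = -/FH/- → run F
t=8: L0/L1/L2 = -/FH/- → run F
t=9: L0/L1/L2 = -/H/- → run H
t=10: L0/L1/L2 = -/H/- → run H
t=11: (idle)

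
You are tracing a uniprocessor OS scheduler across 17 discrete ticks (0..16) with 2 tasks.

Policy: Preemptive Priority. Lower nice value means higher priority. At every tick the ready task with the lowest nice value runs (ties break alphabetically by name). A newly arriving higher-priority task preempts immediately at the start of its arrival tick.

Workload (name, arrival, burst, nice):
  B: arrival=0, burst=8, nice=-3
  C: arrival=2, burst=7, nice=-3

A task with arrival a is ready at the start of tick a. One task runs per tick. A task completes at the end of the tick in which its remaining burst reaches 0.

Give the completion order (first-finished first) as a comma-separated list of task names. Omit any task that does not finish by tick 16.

t=0: ready={B} → run B
t=1: ready={B} → run B
t=2: ready={B,C} → run B
t=3: ready={B,C} → run B
t=4: ready={B,C} → run B
t=5: ready={B,C} → run B
t=6: ready={B,C} → run B
t=7: ready={B,C} → run B
t=8: ready={C} → run C
t=9: ready={C} → run C
t=10: ready={C} → run C
t=11: ready={C} → run C
t=12: ready={C} → run C
t=13: ready={C} → run C
t=14: ready={C} → run C
t=15: (idle)
t=16: (idle)

completion order = B, C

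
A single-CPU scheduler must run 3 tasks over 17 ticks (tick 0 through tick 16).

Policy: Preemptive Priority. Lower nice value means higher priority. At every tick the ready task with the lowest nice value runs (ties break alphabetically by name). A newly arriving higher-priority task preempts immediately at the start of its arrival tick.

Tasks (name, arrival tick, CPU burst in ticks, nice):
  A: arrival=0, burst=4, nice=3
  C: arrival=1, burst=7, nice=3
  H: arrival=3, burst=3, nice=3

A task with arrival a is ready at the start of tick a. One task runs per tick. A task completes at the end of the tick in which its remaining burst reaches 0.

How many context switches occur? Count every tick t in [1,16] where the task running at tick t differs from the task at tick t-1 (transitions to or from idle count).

t=0: ready={A} → run A
t=1: ready={A,C} → run A
t=2: ready={A,C} → run A
t=3: ready={A,C,H} → run A
t=4: ready={C,H} → run C
t=5: ready={C,H} → run C
t=6: ready={C,H} → run C
t=7: ready={C,H} → run C
t=8: ready={C,H} → run C
t=9: ready={C,H} → run C
t=10: ready={C,H} → run C
t=11: ready={H} → run H
t=12: ready={H} → run H
t=13: ready={H} → run H
t=14: (idle)
t=15: (idle)
t=16: (idle)

context switches = 3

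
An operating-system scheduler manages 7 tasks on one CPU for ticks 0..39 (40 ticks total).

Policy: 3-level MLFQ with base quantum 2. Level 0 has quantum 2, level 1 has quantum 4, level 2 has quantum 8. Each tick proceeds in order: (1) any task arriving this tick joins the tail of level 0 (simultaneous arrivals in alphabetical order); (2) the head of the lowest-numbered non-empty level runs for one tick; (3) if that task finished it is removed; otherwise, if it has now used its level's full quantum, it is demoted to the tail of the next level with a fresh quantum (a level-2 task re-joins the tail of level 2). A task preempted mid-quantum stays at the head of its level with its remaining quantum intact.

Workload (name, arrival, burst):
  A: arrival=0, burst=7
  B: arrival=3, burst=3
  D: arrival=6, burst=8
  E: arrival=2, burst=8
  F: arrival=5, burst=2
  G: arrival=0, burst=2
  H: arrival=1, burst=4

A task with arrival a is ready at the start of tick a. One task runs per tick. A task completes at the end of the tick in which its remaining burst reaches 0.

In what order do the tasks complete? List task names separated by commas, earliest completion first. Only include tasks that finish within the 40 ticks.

completion order = G, F, H, B, A, E, D

t=0: L0/L1/L2 = AG/-/- → run A
t=1: L0/L1/L2 = AGH/-/- → run A
t=2: L0/L1/L2 = GHE/A/- → run G
t=3: L0/L1/L2 = GHEB/A/- → run G
t=4: L0/L1/L2 = HEB/A/- → run H
t=5: L0/L1/L2 = HEBF/A/- → run H
t=6: L0/L1/L2 = EBFD/AH/- → run E
t=7: L0/L1/L2 = EBFD/AH/- → run E
t=8: L0/L1/L2 = BFD/AHE/- → run B
t=9: L0/L1/L2 = BFD/AHE/- → run B
t=10: L0/L1/L2 = FD/AHEB/- → run F
t=11: L0/L1/L2 = FD/AHEB/- → run F
t=12: L0/L1/L2 = D/AHEB/- → run D
t=13: L0/L1/L2 = D/AHEB/- → run D
t=14: L0/L1/L2 = -/AHEBD/- → run A
t=15: L0/L1/L2 = -/AHEBD/- → run A
t=16: L0/L1/L2 = -/AHEBD/- → run A
t=17: L0/L1/L2 = -/AHEBD/- → run A
t=18: L0/L1/L2 = -/HEBD/A → run H
t=19: L0/L1/L2 = -/HEBD/A → run H
t=20: L0/L1/L2 = -/EBD/A → run E
t=21: L0/L1/L2 = -/EBD/A → run E
t=22: L0/L1/L2 = -/EBD/A → run E
t=23: L0/L1/L2 = -/EBD/A → run E
t=24: L0/L1/L2 = -/BD/AE → run B
t=25: L0/L1/L2 = -/D/AE → run D
t=26: L0/L1/L2 = -/D/AE → run D
t=27: L0/L1/L2 = -/D/AE → run D
t=28: L0/L1/L2 = -/D/AE → run D
t=29: L0/L1/L2 = -/-/AED → run A
t=30: L0/L1/L2 = -/-/ED → run E
t=31: L0/L1/L2 = -/-/ED → run E
t=32: L0/L1/L2 = -/-/D → run D
t=33: L0/L1/L2 = -/-/D → run D
t=34: (idle)
t=35: (idle)
t=36: (idle)
t=37: (idle)
t=38: (idle)
t=39: (idle)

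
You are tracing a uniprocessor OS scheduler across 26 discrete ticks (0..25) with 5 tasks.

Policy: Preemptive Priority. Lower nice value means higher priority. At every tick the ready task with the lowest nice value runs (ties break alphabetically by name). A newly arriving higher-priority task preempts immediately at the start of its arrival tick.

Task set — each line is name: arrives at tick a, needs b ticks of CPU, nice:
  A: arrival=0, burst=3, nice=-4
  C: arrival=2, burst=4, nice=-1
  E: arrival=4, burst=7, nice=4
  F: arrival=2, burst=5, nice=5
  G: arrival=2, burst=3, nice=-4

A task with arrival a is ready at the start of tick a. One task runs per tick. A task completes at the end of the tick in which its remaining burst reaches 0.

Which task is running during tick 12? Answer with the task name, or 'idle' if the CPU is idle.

running at tick 12 = E

t=0: ready={A} → run A
t=1: ready={A} → run A
t=2: ready={A,C,F,G} → run A
t=3: ready={C,F,G} → run G
t=4: ready={C,E,F,G} → run G
t=5: ready={C,E,F,G} → run G
t=6: ready={C,E,F} → run C
t=7: ready={C,E,F} → run C
t=8: ready={C,E,F} → run C
t=9: ready={C,E,F} → run C
t=10: ready={E,F} → run E
t=11: ready={E,F} → run E
t=12: ready={E,F} → run E
t=13: ready={E,F} → run E
t=14: ready={E,F} → run E
t=15: ready={E,F} → run E
t=16: ready={E,F} → run E
t=17: ready={F} → run F
t=18: ready={F} → run F
t=19: ready={F} → run F
t=20: ready={F} → run F
t=21: ready={F} → run F
t=22: (idle)
t=23: (idle)
t=24: (idle)
t=25: (idle)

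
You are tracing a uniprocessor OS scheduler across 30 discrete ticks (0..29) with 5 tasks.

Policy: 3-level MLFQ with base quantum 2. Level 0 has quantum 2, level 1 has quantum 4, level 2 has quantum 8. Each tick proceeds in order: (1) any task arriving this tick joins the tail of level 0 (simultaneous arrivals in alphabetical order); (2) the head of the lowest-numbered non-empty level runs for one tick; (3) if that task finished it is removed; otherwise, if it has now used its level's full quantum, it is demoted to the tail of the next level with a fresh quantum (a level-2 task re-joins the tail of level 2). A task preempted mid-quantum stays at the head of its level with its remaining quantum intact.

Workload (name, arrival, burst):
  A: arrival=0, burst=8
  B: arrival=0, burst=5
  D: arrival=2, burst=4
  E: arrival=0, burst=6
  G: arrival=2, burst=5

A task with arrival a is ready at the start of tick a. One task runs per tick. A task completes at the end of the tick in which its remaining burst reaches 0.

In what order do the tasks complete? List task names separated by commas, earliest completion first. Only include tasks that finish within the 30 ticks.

completion order = B, E, D, G, A

t=0: L0/L1/L2 = ABE/-/- → run A
t=1: L0/L1/L2 = ABE/-/- → run A
t=2: L0/L1/L2 = BEDG/A/- → run B
t=3: L0/L1/L2 = BEDG/A/- → run B
t=4: L0/L1/L2 = EDG/AB/- → run E
t=5: L0/L1/L2 = EDG/AB/- → run E
t=6: L0/L1/L2 = DG/ABE/- → run D
t=7: L0/L1/L2 = DG/ABE/- → run D
t=8: L0/L1/L2 = G/ABED/- → run G
t=9: L0/L1/L2 = G/ABED/- → run G
t=10: L0/L1/L2 = -/ABEDG/- → run A
t=11: L0/L1/L2 = -/ABEDG/- → run A
t=12: L0/L1/L2 = -/ABEDG/- → run A
t=13: L0/L1/L2 = -/ABEDG/- → run A
t=14: L0/L1/L2 = -/BEDG/A → run B
t=15: L0/L1/L2 = -/BEDG/A → run B
t=16: L0/L1/L2 = -/BEDG/A → run B
t=17: L0/L1/L2 = -/EDG/A → run E
t=18: L0/L1/L2 = -/EDG/A → run E
t=19: L0/L1/L2 = -/EDG/A → run E
t=20: L0/L1/L2 = -/EDG/A → run E
t=21: L0/L1/L2 = -/DG/A → run D
t=22: L0/L1/L2 = -/DG/A → run D
t=23: L0/L1/L2 = -/G/A → run G
t=24: L0/L1/L2 = -/G/A → run G
t=25: L0/L1/L2 = -/G/A → run G
t=26: L0/L1/L2 = -/-/A → run A
t=27: L0/L1/L2 = -/-/A → run A
t=28: (idle)
t=29: (idle)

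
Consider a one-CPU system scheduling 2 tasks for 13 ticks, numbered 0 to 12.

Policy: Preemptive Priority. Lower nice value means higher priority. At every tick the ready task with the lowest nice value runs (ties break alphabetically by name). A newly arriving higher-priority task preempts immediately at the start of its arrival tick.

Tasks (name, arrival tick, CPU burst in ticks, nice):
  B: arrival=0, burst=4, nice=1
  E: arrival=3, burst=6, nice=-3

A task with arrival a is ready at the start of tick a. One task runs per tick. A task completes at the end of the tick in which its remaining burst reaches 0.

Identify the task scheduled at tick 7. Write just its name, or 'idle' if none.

t=0: ready={B} → run B
t=1: ready={B} → run B
t=2: ready={B} → run B
t=3: ready={B,E} → run E
t=4: ready={B,E} → run E
t=5: ready={B,E} → run E
t=6: ready={B,E} → run E
t=7: ready={B,E} → run E
t=8: ready={B,E} → run E
t=9: ready={B} → run B
t=10: (idle)
t=11: (idle)
t=12: (idle)

running at tick 7 = E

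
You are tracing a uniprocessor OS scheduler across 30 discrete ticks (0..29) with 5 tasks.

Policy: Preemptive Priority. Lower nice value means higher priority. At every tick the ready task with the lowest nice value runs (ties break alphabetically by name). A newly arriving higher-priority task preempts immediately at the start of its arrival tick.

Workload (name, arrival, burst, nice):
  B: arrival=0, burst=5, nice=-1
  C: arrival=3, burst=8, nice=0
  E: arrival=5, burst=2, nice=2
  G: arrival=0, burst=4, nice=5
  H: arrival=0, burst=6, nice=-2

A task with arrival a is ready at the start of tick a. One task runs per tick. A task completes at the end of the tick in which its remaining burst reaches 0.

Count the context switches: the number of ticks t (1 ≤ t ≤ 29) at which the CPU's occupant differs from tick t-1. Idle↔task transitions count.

t=0: ready={B,G,H} → run H
t=1: ready={B,G,H} → run H
t=2: ready={B,G,H} → run H
t=3: ready={B,C,G,H} → run H
t=4: ready={B,C,G,H} → run H
t=5: ready={B,C,E,G,H} → run H
t=6: ready={B,C,E,G} → run B
t=7: ready={B,C,E,G} → run B
t=8: ready={B,C,E,G} → run B
t=9: ready={B,C,E,G} → run B
t=10: ready={B,C,E,G} → run B
t=11: ready={C,E,G} → run C
t=12: ready={C,E,G} → run C
t=13: ready={C,E,G} → run C
t=14: ready={C,E,G} → run C
t=15: ready={C,E,G} → run C
t=16: ready={C,E,G} → run C
t=17: ready={C,E,G} → run C
t=18: ready={C,E,G} → run C
t=19: ready={E,G} → run E
t=20: ready={E,G} → run E
t=21: ready={G} → run G
t=22: ready={G} → run G
t=23: ready={G} → run G
t=24: ready={G} → run G
t=25: (idle)
t=26: (idle)
t=27: (idle)
t=28: (idle)
t=29: (idle)

context switches = 5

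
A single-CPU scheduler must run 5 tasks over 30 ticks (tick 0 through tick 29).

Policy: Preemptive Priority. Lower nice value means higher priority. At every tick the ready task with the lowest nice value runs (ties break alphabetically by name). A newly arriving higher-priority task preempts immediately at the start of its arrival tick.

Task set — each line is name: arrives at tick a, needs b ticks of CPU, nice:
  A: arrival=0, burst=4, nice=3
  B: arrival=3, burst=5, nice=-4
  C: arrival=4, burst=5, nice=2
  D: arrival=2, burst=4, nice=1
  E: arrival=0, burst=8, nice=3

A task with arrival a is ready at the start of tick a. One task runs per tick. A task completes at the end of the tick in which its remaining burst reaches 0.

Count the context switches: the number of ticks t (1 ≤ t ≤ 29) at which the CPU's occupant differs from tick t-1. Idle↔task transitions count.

context switches = 7

t=0: ready={A,E} → run A
t=1: ready={A,E} → run A
t=2: ready={A,D,E} → run D
t=3: ready={A,B,D,E} → run B
t=4: ready={A,B,C,D,E} → run B
t=5: ready={A,B,C,D,E} → run B
t=6: ready={A,B,C,D,E} → run B
t=7: ready={A,B,C,D,E} → run B
t=8: ready={A,C,D,E} → run D
t=9: ready={A,C,D,E} → run D
t=10: ready={A,C,D,E} → run D
t=11: ready={A,C,E} → run C
t=12: ready={A,C,E} → run C
t=13: ready={A,C,E} → run C
t=14: ready={A,C,E} → run C
t=15: ready={A,C,E} → run C
t=16: ready={A,E} → run A
t=17: ready={A,E} → run A
t=18: ready={E} → run E
t=19: ready={E} → run E
t=20: ready={E} → run E
t=21: ready={E} → run E
t=22: ready={E} → run E
t=23: ready={E} → run E
t=24: ready={E} → run E
t=25: ready={E} → run E
t=26: (idle)
t=27: (idle)
t=28: (idle)
t=29: (idle)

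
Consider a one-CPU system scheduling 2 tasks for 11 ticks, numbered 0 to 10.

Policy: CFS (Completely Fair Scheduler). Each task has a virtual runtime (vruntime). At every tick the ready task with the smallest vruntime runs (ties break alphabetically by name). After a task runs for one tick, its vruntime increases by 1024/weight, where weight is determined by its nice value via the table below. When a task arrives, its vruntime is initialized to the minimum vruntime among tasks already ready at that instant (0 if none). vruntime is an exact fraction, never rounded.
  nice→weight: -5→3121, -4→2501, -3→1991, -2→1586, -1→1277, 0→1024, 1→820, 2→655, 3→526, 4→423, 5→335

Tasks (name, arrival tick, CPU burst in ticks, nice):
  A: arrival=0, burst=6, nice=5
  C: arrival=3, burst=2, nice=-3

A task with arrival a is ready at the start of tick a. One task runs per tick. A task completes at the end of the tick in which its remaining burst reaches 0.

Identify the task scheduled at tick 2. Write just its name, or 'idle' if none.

running at tick 2 = A

t=0: vr[A=0] → run A
t=1: vr[A=1024/335] → run A
t=2: vr[A=2048/335] → run A
t=3: vr[A=3072/335 C=3072/335] → run A
t=4: vr[A=4096/335 C=3072/335] → run C
t=5: vr[A=4096/335 C=6459392/666985] → run C
t=6: vr[A=4096/335] → run A
t=7: vr[A=1024/67] → run A
t=8: (idle)
t=9: (idle)
t=10: (idle)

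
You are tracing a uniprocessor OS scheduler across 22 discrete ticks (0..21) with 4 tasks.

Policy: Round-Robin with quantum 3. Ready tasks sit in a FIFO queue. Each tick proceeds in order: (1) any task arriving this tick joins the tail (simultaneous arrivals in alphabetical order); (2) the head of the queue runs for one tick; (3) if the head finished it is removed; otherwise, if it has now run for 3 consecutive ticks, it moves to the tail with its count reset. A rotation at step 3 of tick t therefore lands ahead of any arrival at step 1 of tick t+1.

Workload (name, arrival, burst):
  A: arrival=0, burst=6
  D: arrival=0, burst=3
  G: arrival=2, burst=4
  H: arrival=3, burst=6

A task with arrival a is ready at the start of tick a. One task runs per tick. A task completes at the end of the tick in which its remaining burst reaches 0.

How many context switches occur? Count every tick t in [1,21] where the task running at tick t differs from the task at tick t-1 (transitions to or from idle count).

context switches = 7

t=0: queue=[A,D] q_used=0 → run A
t=1: queue=[A,D] q_used=1 → run A
t=2: queue=[A,D,G] q_used=2 → run A
t=3: queue=[D,G,A,H] q_used=0 → run D
t=4: queue=[D,G,A,H] q_used=1 → run D
t=5: queue=[D,G,A,H] q_used=2 → run D
t=6: queue=[G,A,H] q_used=0 → run G
t=7: queue=[G,A,H] q_used=1 → run G
t=8: queue=[G,A,H] q_used=2 → run G
t=9: queue=[A,H,G] q_used=0 → run A
t=10: queue=[A,H,G] q_used=1 → run A
t=11: queue=[A,H,G] q_used=2 → run A
t=12: queue=[H,G] q_used=0 → run H
t=13: queue=[H,G] q_used=1 → run H
t=14: queue=[H,G] q_used=2 → run H
t=15: queue=[G,H] q_used=0 → run G
t=16: queue=[H] q_used=0 → run H
t=17: queue=[H] q_used=1 → run H
t=18: queue=[H] q_used=2 → run H
t=19: (idle)
t=20: (idle)
t=21: (idle)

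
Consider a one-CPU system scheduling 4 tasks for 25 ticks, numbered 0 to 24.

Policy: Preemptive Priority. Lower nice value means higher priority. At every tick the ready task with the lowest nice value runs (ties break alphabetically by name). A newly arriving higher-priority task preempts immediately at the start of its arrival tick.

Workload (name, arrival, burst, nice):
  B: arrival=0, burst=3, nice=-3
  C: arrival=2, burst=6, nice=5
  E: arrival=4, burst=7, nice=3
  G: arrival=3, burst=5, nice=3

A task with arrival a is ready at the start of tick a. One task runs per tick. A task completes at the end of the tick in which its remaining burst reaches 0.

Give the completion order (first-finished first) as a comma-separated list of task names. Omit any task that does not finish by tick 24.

t=0: ready={B} → run B
t=1: ready={B} → run B
t=2: ready={B,C} → run B
t=3: ready={C,G} → run G
t=4: ready={C,E,G} → run E
t=5: ready={C,E,G} → run E
t=6: ready={C,E,G} → run E
t=7: ready={C,E,G} → run E
t=8: ready={C,E,G} → run E
t=9: ready={C,E,G} → run E
t=10: ready={C,E,G} → run E
t=11: ready={C,G} → run G
t=12: ready={C,G} → run G
t=13: ready={C,G} → run G
t=14: ready={C,G} → run G
t=15: ready={C} → run C
t=16: ready={C} → run C
t=17: ready={C} → run C
t=18: ready={C} → run C
t=19: ready={C} → run C
t=20: ready={C} → run C
t=21: (idle)
t=22: (idle)
t=23: (idle)
t=24: (idle)

completion order = B, E, G, C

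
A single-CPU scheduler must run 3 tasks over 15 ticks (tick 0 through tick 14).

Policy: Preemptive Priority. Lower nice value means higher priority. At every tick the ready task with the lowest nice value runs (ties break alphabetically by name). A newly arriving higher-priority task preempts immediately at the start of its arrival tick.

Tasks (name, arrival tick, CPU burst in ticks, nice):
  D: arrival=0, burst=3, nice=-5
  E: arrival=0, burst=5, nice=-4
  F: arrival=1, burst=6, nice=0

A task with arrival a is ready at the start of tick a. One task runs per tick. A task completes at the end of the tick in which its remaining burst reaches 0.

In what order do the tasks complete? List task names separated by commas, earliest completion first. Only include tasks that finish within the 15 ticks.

t=0: ready={D,E} → run D
t=1: ready={D,E,F} → run D
t=2: ready={D,E,F} → run D
t=3: ready={E,F} → run E
t=4: ready={E,F} → run E
t=5: ready={E,F} → run E
t=6: ready={E,F} → run E
t=7: ready={E,F} → run E
t=8: ready={F} → run F
t=9: ready={F} → run F
t=10: ready={F} → run F
t=11: ready={F} → run F
t=12: ready={F} → run F
t=13: ready={F} → run F
t=14: (idle)

completion order = D, E, F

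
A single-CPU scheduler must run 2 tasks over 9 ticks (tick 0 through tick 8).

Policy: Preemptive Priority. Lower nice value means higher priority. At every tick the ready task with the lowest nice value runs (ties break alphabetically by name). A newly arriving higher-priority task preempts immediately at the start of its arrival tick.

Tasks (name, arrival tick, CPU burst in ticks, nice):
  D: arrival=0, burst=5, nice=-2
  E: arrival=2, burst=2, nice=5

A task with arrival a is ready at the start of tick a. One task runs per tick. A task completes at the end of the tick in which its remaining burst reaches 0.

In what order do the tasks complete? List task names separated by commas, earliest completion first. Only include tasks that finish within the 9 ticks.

completion order = D, E

t=0: ready={D} → run D
t=1: ready={D} → run D
t=2: ready={D,E} → run D
t=3: ready={D,E} → run D
t=4: ready={D,E} → run D
t=5: ready={E} → run E
t=6: ready={E} → run E
t=7: (idle)
t=8: (idle)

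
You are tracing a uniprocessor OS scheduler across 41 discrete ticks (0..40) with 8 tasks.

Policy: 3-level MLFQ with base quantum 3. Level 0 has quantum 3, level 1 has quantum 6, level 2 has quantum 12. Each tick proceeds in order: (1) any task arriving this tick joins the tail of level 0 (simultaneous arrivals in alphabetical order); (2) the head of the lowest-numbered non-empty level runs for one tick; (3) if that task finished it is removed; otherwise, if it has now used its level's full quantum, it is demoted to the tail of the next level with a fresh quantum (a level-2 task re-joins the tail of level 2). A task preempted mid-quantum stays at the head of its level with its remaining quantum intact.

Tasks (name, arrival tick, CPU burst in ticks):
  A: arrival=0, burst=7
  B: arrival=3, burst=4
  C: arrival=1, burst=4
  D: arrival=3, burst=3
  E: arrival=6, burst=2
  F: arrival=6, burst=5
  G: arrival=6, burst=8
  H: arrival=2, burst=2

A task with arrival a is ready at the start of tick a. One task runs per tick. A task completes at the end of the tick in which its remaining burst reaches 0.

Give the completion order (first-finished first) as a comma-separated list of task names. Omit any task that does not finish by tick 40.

t=0: L0/L1/L2 = A/-/- → run A
t=1: L0/L1/L2 = AC/-/- → run A
t=2: L0/L1/L2 = ACH/-/- → run A
t=3: L0/L1/L2 = CHBD/A/- → run C
t=4: L0/L1/L2 = CHBD/A/- → run C
t=5: L0/L1/L2 = CHBD/A/- → run C
t=6: L0/L1/L2 = HBDEFG/AC/- → run H
t=7: L0/L1/L2 = HBDEFG/AC/- → run H
t=8: L0/L1/L2 = BDEFG/AC/- → run B
t=9: L0/L1/L2 = BDEFG/AC/- → run B
t=10: L0/L1/L2 = BDEFG/AC/- → run B
t=11: L0/L1/L2 = DEFG/ACB/- → run D
t=12: L0/L1/L2 = DEFG/ACB/- → run D
t=13: L0/L1/L2 = DEFG/ACB/- → run D
t=14: L0/L1/L2 = EFG/ACB/- → run E
t=15: L0/L1/L2 = EFG/ACB/- → run E
t=16: L0/L1/L2 = FG/ACB/- → run F
t=17: L0/L1/L2 = FG/ACB/- → run F
t=18: L0/L1/L2 = FG/ACB/- → run F
t=19: L0/L1/L2 = G/ACBF/- → run G
t=20: L0/L1/L2 = G/ACBF/- → run G
t=21: L0/L1/L2 = G/ACBF/- → run G
t=22: L0/L1/L2 = -/ACBFG/- → run A
t=23: L0/L1/L2 = -/ACBFG/- → run A
t=24: L0/L1/L2 = -/ACBFG/- → run A
t=25: L0/L1/L2 = -/ACBFG/- → run A
t=26: L0/L1/L2 = -/CBFG/- → run C
t=27: L0/L1/L2 = -/BFG/- → run B
t=28: L0/L1/L2 = -/FG/- → run F
t=29: L0/L1/L2 = -/FG/- → run F
t=30: L0/L1/L2 = -/G/- → run G
t=31: L0/L1/L2 = -/G/- → run G
t=32: L0/L1/L2 = -/G/- → run G
t=33: L0/L1/L2 = -/G/- → run G
t=34: L0/L1/L2 = -/G/- → run G
t=35: (idle)
t=36: (idle)
t=37: (idle)
t=38: (idle)
t=39: (idle)
t=40: (idle)

completion order = H, D, E, A, C, B, F, G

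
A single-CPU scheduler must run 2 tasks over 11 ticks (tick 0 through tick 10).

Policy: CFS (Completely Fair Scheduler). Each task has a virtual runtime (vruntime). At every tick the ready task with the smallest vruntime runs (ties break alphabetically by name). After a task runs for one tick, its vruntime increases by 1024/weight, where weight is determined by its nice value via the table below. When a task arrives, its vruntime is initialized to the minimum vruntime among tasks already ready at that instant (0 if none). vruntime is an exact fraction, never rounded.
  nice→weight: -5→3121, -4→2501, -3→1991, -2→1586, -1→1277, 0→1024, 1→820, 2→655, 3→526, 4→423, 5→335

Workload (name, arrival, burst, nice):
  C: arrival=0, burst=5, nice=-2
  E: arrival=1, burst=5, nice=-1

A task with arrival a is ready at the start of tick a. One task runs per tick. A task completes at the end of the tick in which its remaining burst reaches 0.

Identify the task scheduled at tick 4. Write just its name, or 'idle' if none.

running at tick 4 = E

t=0: vr[C=0] → run C
t=1: vr[C=512/793 E=512/793] → run C
t=2: vr[C=1024/793 E=512/793] → run E
t=3: vr[C=1024/793 E=1465856/1012661] → run C
t=4: vr[C=1536/793 E=1465856/1012661] → run E
t=5: vr[C=1536/793 E=2277888/1012661] → run C
t=6: vr[C=2048/793 E=2277888/1012661] → run E
t=7: vr[C=2048/793 E=3089920/1012661] → run C
t=8: vr[E=3089920/1012661] → run E
t=9: vr[E=3901952/1012661] → run E
t=10: (idle)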